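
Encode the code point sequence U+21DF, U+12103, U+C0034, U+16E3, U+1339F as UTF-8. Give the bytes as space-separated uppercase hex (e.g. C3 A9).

U+21DF: 3-byte form → E2 87 9F.
U+12103: 4-byte form → F0 92 84 83.
U+C0034: 4-byte form → F3 80 80 B4.
U+16E3: 3-byte form → E1 9B A3.
U+1339F: 4-byte form → F0 93 8E 9F.
Concatenated (18 bytes): E2 87 9F F0 92 84 83 F3 80 80 B4 E1 9B A3 F0 93 8E 9F.

E2 87 9F F0 92 84 83 F3 80 80 B4 E1 9B A3 F0 93 8E 9F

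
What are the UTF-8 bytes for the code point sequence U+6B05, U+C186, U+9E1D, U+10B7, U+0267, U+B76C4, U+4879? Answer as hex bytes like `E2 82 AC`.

U+6B05: 3-byte form → E6 AC 85.
U+C186: 3-byte form → EC 86 86.
U+9E1D: 3-byte form → E9 B8 9D.
U+10B7: 3-byte form → E1 82 B7.
U+0267: 2-byte form → C9 A7.
U+B76C4: 4-byte form → F2 B7 9B 84.
U+4879: 3-byte form → E4 A1 B9.
Concatenated (21 bytes): E6 AC 85 EC 86 86 E9 B8 9D E1 82 B7 C9 A7 F2 B7 9B 84 E4 A1 B9.

E6 AC 85 EC 86 86 E9 B8 9D E1 82 B7 C9 A7 F2 B7 9B 84 E4 A1 B9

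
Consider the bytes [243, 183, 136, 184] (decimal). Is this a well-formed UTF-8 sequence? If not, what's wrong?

valid

Leading byte 0xF3 = 11110011 → 4-byte form.
Continuation bytes 0xB7=10110111, 0x88=10001000, 0xB8=10111000 all match 10xxxxxx.
Decoded value 0xF7238 is ≥ 0x10000 (shortest form) and not a surrogate.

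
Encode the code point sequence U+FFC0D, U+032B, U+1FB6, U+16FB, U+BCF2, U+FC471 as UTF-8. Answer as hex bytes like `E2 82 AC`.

F3 BF B0 8D CC AB E1 BE B6 E1 9B BB EB B3 B2 F3 BC 91 B1

U+FFC0D: 4-byte form → F3 BF B0 8D.
U+032B: 2-byte form → CC AB.
U+1FB6: 3-byte form → E1 BE B6.
U+16FB: 3-byte form → E1 9B BB.
U+BCF2: 3-byte form → EB B3 B2.
U+FC471: 4-byte form → F3 BC 91 B1.
Concatenated (19 bytes): F3 BF B0 8D CC AB E1 BE B6 E1 9B BB EB B3 B2 F3 BC 91 B1.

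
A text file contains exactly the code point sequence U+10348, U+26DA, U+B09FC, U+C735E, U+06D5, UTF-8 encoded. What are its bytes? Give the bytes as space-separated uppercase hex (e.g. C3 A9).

F0 90 8D 88 E2 9B 9A F2 B0 A7 BC F3 87 8D 9E DB 95

U+10348: 4-byte form → F0 90 8D 88.
U+26DA: 3-byte form → E2 9B 9A.
U+B09FC: 4-byte form → F2 B0 A7 BC.
U+C735E: 4-byte form → F3 87 8D 9E.
U+06D5: 2-byte form → DB 95.
Concatenated (17 bytes): F0 90 8D 88 E2 9B 9A F2 B0 A7 BC F3 87 8D 9E DB 95.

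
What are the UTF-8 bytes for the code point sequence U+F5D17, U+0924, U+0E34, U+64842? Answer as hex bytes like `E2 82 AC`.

F3 B5 B4 97 E0 A4 A4 E0 B8 B4 F1 A4 A1 82

U+F5D17: 4-byte form → F3 B5 B4 97.
U+0924: 3-byte form → E0 A4 A4.
U+0E34: 3-byte form → E0 B8 B4.
U+64842: 4-byte form → F1 A4 A1 82.
Concatenated (14 bytes): F3 B5 B4 97 E0 A4 A4 E0 B8 B4 F1 A4 A1 82.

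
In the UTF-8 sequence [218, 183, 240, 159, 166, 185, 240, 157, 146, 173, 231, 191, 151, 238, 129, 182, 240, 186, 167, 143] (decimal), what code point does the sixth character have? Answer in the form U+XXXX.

Offset 0: leading byte 0xDA = 11011010 → 2-byte char #1 = DA B7.
Offset 2: leading byte 0xF0 = 11110000 → 4-byte char #2 = F0 9F A6 B9.
Offset 6: leading byte 0xF0 = 11110000 → 4-byte char #3 = F0 9D 92 AD.
Offset 10: leading byte 0xE7 = 11100111 → 3-byte char #4 = E7 BF 97.
Offset 13: leading byte 0xEE = 11101110 → 3-byte char #5 = EE 81 B6.
Offset 16: leading byte 0xF0 = 11110000 → 4-byte char #6 = F0 BA A7 8F.
Leading byte 0xF0 = 11110000 matches 11110xxx → 4-byte sequence.
Byte 1: 0xF0 = 11110000, payload 000 (3 bits).
Byte 2: 0xBA = 10111010 (10xxxxxx ✓), payload 111010.
Byte 3: 0xA7 = 10100111 (10xxxxxx ✓), payload 100111.
Byte 4: 0x8F = 10001111 (10xxxxxx ✓), payload 001111.
Concatenate: 000111010100111001111 = 0x3A9CF (21 bits → U+3A9CF).

U+3A9CF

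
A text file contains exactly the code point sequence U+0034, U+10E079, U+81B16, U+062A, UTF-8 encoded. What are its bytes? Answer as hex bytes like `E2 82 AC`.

U+0034: 1-byte form → 34.
U+10E079: 4-byte form → F4 8E 81 B9.
U+81B16: 4-byte form → F2 81 AC 96.
U+062A: 2-byte form → D8 AA.
Concatenated (11 bytes): 34 F4 8E 81 B9 F2 81 AC 96 D8 AA.

34 F4 8E 81 B9 F2 81 AC 96 D8 AA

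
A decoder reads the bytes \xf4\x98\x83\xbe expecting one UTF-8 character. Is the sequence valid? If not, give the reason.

invalid (encodes a value above U+10FFFF)

Leading byte 0xF4 = 11110100 → 4-byte form.
Payload = 0x1180FE, which exceeds U+10FFFF, the maximum Unicode code point. (Leading bytes F5–FF, or F4 followed by ≥ 0x90, are invalid.)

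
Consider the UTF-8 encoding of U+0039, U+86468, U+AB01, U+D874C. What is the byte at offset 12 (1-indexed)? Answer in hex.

1-indexed offset 12 is 0-indexed offset 11.
U+0039 → 1-byte form 39 at offsets 0–0.
U+86468 → 4-byte form F2 86 91 A8 at offsets 1–4.
U+AB01 → 3-byte form EA AC 81 at offsets 5–7.
U+D874C → 4-byte form F3 98 9D 8C at offsets 8–11.
Offset 11 falls in char 4's range; it's byte 4 of F3 98 9D 8C = 0x8C.

0x8C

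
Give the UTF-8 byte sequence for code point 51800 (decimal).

EC A9 98

U+CA58 = 0xCA58 = 51800 decimal. In range U+0800–U+FFFF → 3-byte form: 1110xxxx 10xxxxxx 10xxxxxx.
Binary (16 bits): 1100101001011000.
Split 4+6+6: 1100 | 101001 | 011000.
Byte 1: 11101100 = 0xEC.
Byte 2: 10101001 = 0xA9.
Byte 3: 10011000 = 0x98.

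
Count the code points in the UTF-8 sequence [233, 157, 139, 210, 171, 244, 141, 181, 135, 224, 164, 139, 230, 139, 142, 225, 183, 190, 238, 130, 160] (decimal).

Byte at offset 0: 0xE9 = 11101001 → 3-byte char (#1). Advance 3.
Byte at offset 3: 0xD2 = 11010010 → 2-byte char (#2). Advance 2.
Byte at offset 5: 0xF4 = 11110100 → 4-byte char (#3). Advance 4.
Byte at offset 9: 0xE0 = 11100000 → 3-byte char (#4). Advance 3.
Byte at offset 12: 0xE6 = 11100110 → 3-byte char (#5). Advance 3.
Byte at offset 15: 0xE1 = 11100001 → 3-byte char (#6). Advance 3.
Byte at offset 18: 0xEE = 11101110 → 3-byte char (#7). Advance 3.
Reached end at offset 21 after 7 code points.

7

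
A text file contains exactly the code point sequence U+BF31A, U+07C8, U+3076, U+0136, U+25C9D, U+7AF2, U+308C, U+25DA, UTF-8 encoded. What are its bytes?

U+BF31A: 4-byte form → F2 BF 8C 9A.
U+07C8: 2-byte form → DF 88.
U+3076: 3-byte form → E3 81 B6.
U+0136: 2-byte form → C4 B6.
U+25C9D: 4-byte form → F0 A5 B2 9D.
U+7AF2: 3-byte form → E7 AB B2.
U+308C: 3-byte form → E3 82 8C.
U+25DA: 3-byte form → E2 97 9A.
Concatenated (24 bytes): F2 BF 8C 9A DF 88 E3 81 B6 C4 B6 F0 A5 B2 9D E7 AB B2 E3 82 8C E2 97 9A.

F2 BF 8C 9A DF 88 E3 81 B6 C4 B6 F0 A5 B2 9D E7 AB B2 E3 82 8C E2 97 9A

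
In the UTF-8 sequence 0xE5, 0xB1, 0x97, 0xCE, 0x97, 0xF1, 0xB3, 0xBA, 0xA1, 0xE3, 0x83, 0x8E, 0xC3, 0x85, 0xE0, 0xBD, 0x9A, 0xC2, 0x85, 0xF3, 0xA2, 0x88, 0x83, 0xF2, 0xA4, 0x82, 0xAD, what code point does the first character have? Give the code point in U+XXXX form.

Offset 0: leading byte 0xE5 = 11100101 → 3-byte char #1 = E5 B1 97.
Leading byte 0xE5 = 11100101 matches 1110xxxx → 3-byte sequence.
Byte 1: 0xE5 = 11100101, payload 0101 (4 bits).
Byte 2: 0xB1 = 10110001 (10xxxxxx ✓), payload 110001.
Byte 3: 0x97 = 10010111 (10xxxxxx ✓), payload 010111.
Concatenate: 0101110001010111 = 0x5C57 (16 bits → U+5C57).

U+5C57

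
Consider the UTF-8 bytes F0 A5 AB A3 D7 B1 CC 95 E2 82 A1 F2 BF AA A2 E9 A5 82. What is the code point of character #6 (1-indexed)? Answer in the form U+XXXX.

U+9942

Offset 0: leading byte 0xF0 = 11110000 → 4-byte char #1 = F0 A5 AB A3.
Offset 4: leading byte 0xD7 = 11010111 → 2-byte char #2 = D7 B1.
Offset 6: leading byte 0xCC = 11001100 → 2-byte char #3 = CC 95.
Offset 8: leading byte 0xE2 = 11100010 → 3-byte char #4 = E2 82 A1.
Offset 11: leading byte 0xF2 = 11110010 → 4-byte char #5 = F2 BF AA A2.
Offset 15: leading byte 0xE9 = 11101001 → 3-byte char #6 = E9 A5 82.
Leading byte 0xE9 = 11101001 matches 1110xxxx → 3-byte sequence.
Byte 1: 0xE9 = 11101001, payload 1001 (4 bits).
Byte 2: 0xA5 = 10100101 (10xxxxxx ✓), payload 100101.
Byte 3: 0x82 = 10000010 (10xxxxxx ✓), payload 000010.
Concatenate: 1001100101000010 = 0x9942 (16 bits → U+9942).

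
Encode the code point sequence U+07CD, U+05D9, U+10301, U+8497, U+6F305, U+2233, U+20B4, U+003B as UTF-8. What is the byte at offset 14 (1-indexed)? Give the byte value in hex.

1-indexed offset 14 is 0-indexed offset 13.
U+07CD → 2-byte form DF 8D at offsets 0–1.
U+05D9 → 2-byte form D7 99 at offsets 2–3.
U+10301 → 4-byte form F0 90 8C 81 at offsets 4–7.
U+8497 → 3-byte form E8 92 97 at offsets 8–10.
U+6F305 → 4-byte form F1 AF 8C 85 at offsets 11–14.
Offset 13 falls in char 5's range; it's byte 3 of F1 AF 8C 85 = 0x8C.

0x8C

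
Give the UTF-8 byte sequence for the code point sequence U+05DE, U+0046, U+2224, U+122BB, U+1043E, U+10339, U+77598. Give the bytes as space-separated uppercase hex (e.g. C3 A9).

U+05DE: 2-byte form → D7 9E.
U+0046: 1-byte form → 46.
U+2224: 3-byte form → E2 88 A4.
U+122BB: 4-byte form → F0 92 8A BB.
U+1043E: 4-byte form → F0 90 90 BE.
U+10339: 4-byte form → F0 90 8C B9.
U+77598: 4-byte form → F1 B7 96 98.
Concatenated (22 bytes): D7 9E 46 E2 88 A4 F0 92 8A BB F0 90 90 BE F0 90 8C B9 F1 B7 96 98.

D7 9E 46 E2 88 A4 F0 92 8A BB F0 90 90 BE F0 90 8C B9 F1 B7 96 98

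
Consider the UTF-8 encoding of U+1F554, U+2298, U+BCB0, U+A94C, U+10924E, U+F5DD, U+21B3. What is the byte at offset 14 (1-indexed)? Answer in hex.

1-indexed offset 14 is 0-indexed offset 13.
U+1F554 → 4-byte form F0 9F 95 94 at offsets 0–3.
U+2298 → 3-byte form E2 8A 98 at offsets 4–6.
U+BCB0 → 3-byte form EB B2 B0 at offsets 7–9.
U+A94C → 3-byte form EA A5 8C at offsets 10–12.
U+10924E → 4-byte form F4 89 89 8E at offsets 13–16.
Offset 13 falls in char 5's range; it's byte 1 of F4 89 89 8E = 0xF4.

0xF4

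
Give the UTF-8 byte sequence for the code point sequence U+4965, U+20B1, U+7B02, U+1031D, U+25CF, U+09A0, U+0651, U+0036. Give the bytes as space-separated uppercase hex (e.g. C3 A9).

E4 A5 A5 E2 82 B1 E7 AC 82 F0 90 8C 9D E2 97 8F E0 A6 A0 D9 91 36

U+4965: 3-byte form → E4 A5 A5.
U+20B1: 3-byte form → E2 82 B1.
U+7B02: 3-byte form → E7 AC 82.
U+1031D: 4-byte form → F0 90 8C 9D.
U+25CF: 3-byte form → E2 97 8F.
U+09A0: 3-byte form → E0 A6 A0.
U+0651: 2-byte form → D9 91.
U+0036: 1-byte form → 36.
Concatenated (22 bytes): E4 A5 A5 E2 82 B1 E7 AC 82 F0 90 8C 9D E2 97 8F E0 A6 A0 D9 91 36.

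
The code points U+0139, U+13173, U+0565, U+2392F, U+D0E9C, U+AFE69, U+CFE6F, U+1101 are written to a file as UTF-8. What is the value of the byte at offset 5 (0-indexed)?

U+0139 → 2-byte form C4 B9 at offsets 0–1.
U+13173 → 4-byte form F0 93 85 B3 at offsets 2–5.
Offset 5 falls in char 2's range; it's byte 4 of F0 93 85 B3 = 0xB3.

0xB3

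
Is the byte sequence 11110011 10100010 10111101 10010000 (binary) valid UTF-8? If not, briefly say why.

valid

Leading byte 0xF3 = 11110011 → 4-byte form.
Continuation bytes 0xA2=10100010, 0xBD=10111101, 0x90=10010000 all match 10xxxxxx.
Decoded value 0xE2F50 is ≥ 0x10000 (shortest form) and not a surrogate.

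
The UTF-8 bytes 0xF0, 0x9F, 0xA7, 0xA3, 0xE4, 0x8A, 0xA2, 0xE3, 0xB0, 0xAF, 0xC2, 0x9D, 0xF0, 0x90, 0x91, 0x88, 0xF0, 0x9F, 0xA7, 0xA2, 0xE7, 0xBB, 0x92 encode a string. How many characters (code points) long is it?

Byte at offset 0: 0xF0 = 11110000 → 4-byte char (#1). Advance 4.
Byte at offset 4: 0xE4 = 11100100 → 3-byte char (#2). Advance 3.
Byte at offset 7: 0xE3 = 11100011 → 3-byte char (#3). Advance 3.
Byte at offset 10: 0xC2 = 11000010 → 2-byte char (#4). Advance 2.
Byte at offset 12: 0xF0 = 11110000 → 4-byte char (#5). Advance 4.
Byte at offset 16: 0xF0 = 11110000 → 4-byte char (#6). Advance 4.
Byte at offset 20: 0xE7 = 11100111 → 3-byte char (#7). Advance 3.
Reached end at offset 23 after 7 code points.

7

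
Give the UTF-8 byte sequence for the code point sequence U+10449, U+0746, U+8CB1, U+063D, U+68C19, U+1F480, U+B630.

U+10449: 4-byte form → F0 90 91 89.
U+0746: 2-byte form → DD 86.
U+8CB1: 3-byte form → E8 B2 B1.
U+063D: 2-byte form → D8 BD.
U+68C19: 4-byte form → F1 A8 B0 99.
U+1F480: 4-byte form → F0 9F 92 80.
U+B630: 3-byte form → EB 98 B0.
Concatenated (22 bytes): F0 90 91 89 DD 86 E8 B2 B1 D8 BD F1 A8 B0 99 F0 9F 92 80 EB 98 B0.

F0 90 91 89 DD 86 E8 B2 B1 D8 BD F1 A8 B0 99 F0 9F 92 80 EB 98 B0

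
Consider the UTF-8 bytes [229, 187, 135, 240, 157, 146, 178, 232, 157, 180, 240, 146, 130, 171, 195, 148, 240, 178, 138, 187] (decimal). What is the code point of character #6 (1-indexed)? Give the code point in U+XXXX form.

Offset 0: leading byte 0xE5 = 11100101 → 3-byte char #1 = E5 BB 87.
Offset 3: leading byte 0xF0 = 11110000 → 4-byte char #2 = F0 9D 92 B2.
Offset 7: leading byte 0xE8 = 11101000 → 3-byte char #3 = E8 9D B4.
Offset 10: leading byte 0xF0 = 11110000 → 4-byte char #4 = F0 92 82 AB.
Offset 14: leading byte 0xC3 = 11000011 → 2-byte char #5 = C3 94.
Offset 16: leading byte 0xF0 = 11110000 → 4-byte char #6 = F0 B2 8A BB.
Leading byte 0xF0 = 11110000 matches 11110xxx → 4-byte sequence.
Byte 1: 0xF0 = 11110000, payload 000 (3 bits).
Byte 2: 0xB2 = 10110010 (10xxxxxx ✓), payload 110010.
Byte 3: 0x8A = 10001010 (10xxxxxx ✓), payload 001010.
Byte 4: 0xBB = 10111011 (10xxxxxx ✓), payload 111011.
Concatenate: 000110010001010111011 = 0x322BB (21 bits → U+322BB).

U+322BB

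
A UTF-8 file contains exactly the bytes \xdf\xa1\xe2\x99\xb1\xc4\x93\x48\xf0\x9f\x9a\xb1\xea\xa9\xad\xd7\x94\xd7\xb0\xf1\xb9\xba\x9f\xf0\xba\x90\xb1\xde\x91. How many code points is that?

11

Byte at offset 0: 0xDF = 11011111 → 2-byte char (#1). Advance 2.
Byte at offset 2: 0xE2 = 11100010 → 3-byte char (#2). Advance 3.
Byte at offset 5: 0xC4 = 11000100 → 2-byte char (#3). Advance 2.
Byte at offset 7: 0x48 = 01001000 → 1-byte char (#4). Advance 1.
Byte at offset 8: 0xF0 = 11110000 → 4-byte char (#5). Advance 4.
Byte at offset 12: 0xEA = 11101010 → 3-byte char (#6). Advance 3.
Byte at offset 15: 0xD7 = 11010111 → 2-byte char (#7). Advance 2.
Byte at offset 17: 0xD7 = 11010111 → 2-byte char (#8). Advance 2.
Byte at offset 19: 0xF1 = 11110001 → 4-byte char (#9). Advance 4.
Byte at offset 23: 0xF0 = 11110000 → 4-byte char (#10). Advance 4.
Byte at offset 27: 0xDE = 11011110 → 2-byte char (#11). Advance 2.
Reached end at offset 29 after 11 code points.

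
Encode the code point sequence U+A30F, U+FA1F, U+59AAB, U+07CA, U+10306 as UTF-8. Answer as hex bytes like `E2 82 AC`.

EA 8C 8F EF A8 9F F1 99 AA AB DF 8A F0 90 8C 86

U+A30F: 3-byte form → EA 8C 8F.
U+FA1F: 3-byte form → EF A8 9F.
U+59AAB: 4-byte form → F1 99 AA AB.
U+07CA: 2-byte form → DF 8A.
U+10306: 4-byte form → F0 90 8C 86.
Concatenated (16 bytes): EA 8C 8F EF A8 9F F1 99 AA AB DF 8A F0 90 8C 86.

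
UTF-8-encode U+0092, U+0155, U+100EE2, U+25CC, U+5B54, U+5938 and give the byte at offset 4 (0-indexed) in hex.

U+0092 → 2-byte form C2 92 at offsets 0–1.
U+0155 → 2-byte form C5 95 at offsets 2–3.
U+100EE2 → 4-byte form F4 80 BB A2 at offsets 4–7.
Offset 4 falls in char 3's range; it's byte 1 of F4 80 BB A2 = 0xF4.

0xF4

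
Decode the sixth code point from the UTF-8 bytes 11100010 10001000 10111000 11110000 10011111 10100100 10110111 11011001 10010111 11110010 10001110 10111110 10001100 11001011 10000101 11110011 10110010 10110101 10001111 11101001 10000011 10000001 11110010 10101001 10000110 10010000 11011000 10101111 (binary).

Offset 0: leading byte 0xE2 = 11100010 → 3-byte char #1 = E2 88 B8.
Offset 3: leading byte 0xF0 = 11110000 → 4-byte char #2 = F0 9F A4 B7.
Offset 7: leading byte 0xD9 = 11011001 → 2-byte char #3 = D9 97.
Offset 9: leading byte 0xF2 = 11110010 → 4-byte char #4 = F2 8E BE 8C.
Offset 13: leading byte 0xCB = 11001011 → 2-byte char #5 = CB 85.
Offset 15: leading byte 0xF3 = 11110011 → 4-byte char #6 = F3 B2 B5 8F.
Leading byte 0xF3 = 11110011 matches 11110xxx → 4-byte sequence.
Byte 1: 0xF3 = 11110011, payload 011 (3 bits).
Byte 2: 0xB2 = 10110010 (10xxxxxx ✓), payload 110010.
Byte 3: 0xB5 = 10110101 (10xxxxxx ✓), payload 110101.
Byte 4: 0x8F = 10001111 (10xxxxxx ✓), payload 001111.
Concatenate: 011110010110101001111 = 0xF2D4F (21 bits → U+F2D4F).

U+F2D4F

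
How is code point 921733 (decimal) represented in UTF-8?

F3 A1 82 85

U+E1085 = 0xE1085 = 921733 decimal. In range U+10000–U+10FFFF → 4-byte form: 11110xxx 10xxxxxx 10xxxxxx 10xxxxxx.
Binary (21 bits): 011100001000010000101.
Split 3+6+6+6: 011 | 100001 | 000010 | 000101.
Byte 1: 11110011 = 0xF3.
Byte 2: 10100001 = 0xA1.
Byte 3: 10000010 = 0x82.
Byte 4: 10000101 = 0x85.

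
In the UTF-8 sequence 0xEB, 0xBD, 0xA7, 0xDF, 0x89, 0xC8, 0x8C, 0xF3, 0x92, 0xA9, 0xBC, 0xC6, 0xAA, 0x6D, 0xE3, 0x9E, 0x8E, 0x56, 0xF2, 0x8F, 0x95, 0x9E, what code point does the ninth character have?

Offset 0: leading byte 0xEB = 11101011 → 3-byte char #1 = EB BD A7.
Offset 3: leading byte 0xDF = 11011111 → 2-byte char #2 = DF 89.
Offset 5: leading byte 0xC8 = 11001000 → 2-byte char #3 = C8 8C.
Offset 7: leading byte 0xF3 = 11110011 → 4-byte char #4 = F3 92 A9 BC.
Offset 11: leading byte 0xC6 = 11000110 → 2-byte char #5 = C6 AA.
Offset 13: leading byte 0x6D = 01101101 → 1-byte char #6 = 6D.
Offset 14: leading byte 0xE3 = 11100011 → 3-byte char #7 = E3 9E 8E.
Offset 17: leading byte 0x56 = 01010110 → 1-byte char #8 = 56.
Offset 18: leading byte 0xF2 = 11110010 → 4-byte char #9 = F2 8F 95 9E.
Leading byte 0xF2 = 11110010 matches 11110xxx → 4-byte sequence.
Byte 1: 0xF2 = 11110010, payload 010 (3 bits).
Byte 2: 0x8F = 10001111 (10xxxxxx ✓), payload 001111.
Byte 3: 0x95 = 10010101 (10xxxxxx ✓), payload 010101.
Byte 4: 0x9E = 10011110 (10xxxxxx ✓), payload 011110.
Concatenate: 010001111010101011110 = 0x8F55E (21 bits → U+8F55E).

U+8F55E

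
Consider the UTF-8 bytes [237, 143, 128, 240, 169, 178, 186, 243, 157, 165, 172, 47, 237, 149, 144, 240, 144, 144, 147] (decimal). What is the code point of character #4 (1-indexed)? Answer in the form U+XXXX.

Offset 0: leading byte 0xED = 11101101 → 3-byte char #1 = ED 8F 80.
Offset 3: leading byte 0xF0 = 11110000 → 4-byte char #2 = F0 A9 B2 BA.
Offset 7: leading byte 0xF3 = 11110011 → 4-byte char #3 = F3 9D A5 AC.
Offset 11: leading byte 0x2F = 00101111 → 1-byte char #4 = 2F.
Leading byte 0x2F = 00101111 matches 0xxxxxxx → 1-byte sequence.
Byte 1: 0x2F = 00101111, payload 0101111 (7 bits).
Concatenate: 0101111 = 0x2F (7 bits → U+002F).

U+002F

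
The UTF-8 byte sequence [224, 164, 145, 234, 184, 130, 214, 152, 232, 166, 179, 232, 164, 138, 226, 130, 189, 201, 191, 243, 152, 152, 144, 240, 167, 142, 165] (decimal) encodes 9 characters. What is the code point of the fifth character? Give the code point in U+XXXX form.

U+890A

Offset 0: leading byte 0xE0 = 11100000 → 3-byte char #1 = E0 A4 91.
Offset 3: leading byte 0xEA = 11101010 → 3-byte char #2 = EA B8 82.
Offset 6: leading byte 0xD6 = 11010110 → 2-byte char #3 = D6 98.
Offset 8: leading byte 0xE8 = 11101000 → 3-byte char #4 = E8 A6 B3.
Offset 11: leading byte 0xE8 = 11101000 → 3-byte char #5 = E8 A4 8A.
Leading byte 0xE8 = 11101000 matches 1110xxxx → 3-byte sequence.
Byte 1: 0xE8 = 11101000, payload 1000 (4 bits).
Byte 2: 0xA4 = 10100100 (10xxxxxx ✓), payload 100100.
Byte 3: 0x8A = 10001010 (10xxxxxx ✓), payload 001010.
Concatenate: 1000100100001010 = 0x890A (16 bits → U+890A).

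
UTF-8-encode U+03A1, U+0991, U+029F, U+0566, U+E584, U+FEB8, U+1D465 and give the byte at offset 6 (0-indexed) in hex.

0x9F

U+03A1 → 2-byte form CE A1 at offsets 0–1.
U+0991 → 3-byte form E0 A6 91 at offsets 2–4.
U+029F → 2-byte form CA 9F at offsets 5–6.
Offset 6 falls in char 3's range; it's byte 2 of CA 9F = 0x9F.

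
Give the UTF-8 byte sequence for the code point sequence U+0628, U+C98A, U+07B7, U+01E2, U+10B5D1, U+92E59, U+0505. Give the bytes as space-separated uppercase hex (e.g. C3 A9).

U+0628: 2-byte form → D8 A8.
U+C98A: 3-byte form → EC A6 8A.
U+07B7: 2-byte form → DE B7.
U+01E2: 2-byte form → C7 A2.
U+10B5D1: 4-byte form → F4 8B 97 91.
U+92E59: 4-byte form → F2 92 B9 99.
U+0505: 2-byte form → D4 85.
Concatenated (19 bytes): D8 A8 EC A6 8A DE B7 C7 A2 F4 8B 97 91 F2 92 B9 99 D4 85.

D8 A8 EC A6 8A DE B7 C7 A2 F4 8B 97 91 F2 92 B9 99 D4 85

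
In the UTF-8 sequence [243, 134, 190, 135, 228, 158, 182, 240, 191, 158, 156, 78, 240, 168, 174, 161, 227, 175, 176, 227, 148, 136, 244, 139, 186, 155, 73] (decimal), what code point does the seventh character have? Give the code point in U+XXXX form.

Offset 0: leading byte 0xF3 = 11110011 → 4-byte char #1 = F3 86 BE 87.
Offset 4: leading byte 0xE4 = 11100100 → 3-byte char #2 = E4 9E B6.
Offset 7: leading byte 0xF0 = 11110000 → 4-byte char #3 = F0 BF 9E 9C.
Offset 11: leading byte 0x4E = 01001110 → 1-byte char #4 = 4E.
Offset 12: leading byte 0xF0 = 11110000 → 4-byte char #5 = F0 A8 AE A1.
Offset 16: leading byte 0xE3 = 11100011 → 3-byte char #6 = E3 AF B0.
Offset 19: leading byte 0xE3 = 11100011 → 3-byte char #7 = E3 94 88.
Leading byte 0xE3 = 11100011 matches 1110xxxx → 3-byte sequence.
Byte 1: 0xE3 = 11100011, payload 0011 (4 bits).
Byte 2: 0x94 = 10010100 (10xxxxxx ✓), payload 010100.
Byte 3: 0x88 = 10001000 (10xxxxxx ✓), payload 001000.
Concatenate: 0011010100001000 = 0x3508 (16 bits → U+3508).

U+3508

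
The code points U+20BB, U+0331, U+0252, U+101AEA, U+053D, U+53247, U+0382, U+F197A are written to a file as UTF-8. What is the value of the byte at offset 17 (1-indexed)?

1-indexed offset 17 is 0-indexed offset 16.
U+20BB → 3-byte form E2 82 BB at offsets 0–2.
U+0331 → 2-byte form CC B1 at offsets 3–4.
U+0252 → 2-byte form C9 92 at offsets 5–6.
U+101AEA → 4-byte form F4 81 AB AA at offsets 7–10.
U+053D → 2-byte form D4 BD at offsets 11–12.
U+53247 → 4-byte form F1 93 89 87 at offsets 13–16.
Offset 16 falls in char 6's range; it's byte 4 of F1 93 89 87 = 0x87.

0x87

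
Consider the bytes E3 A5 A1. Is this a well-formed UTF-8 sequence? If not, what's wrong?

valid

Leading byte 0xE3 = 11100011 → 3-byte form.
Continuation bytes 0xA5=10100101, 0xA1=10100001 all match 10xxxxxx.
Decoded value 0x3961 is ≥ 0x800 (shortest form) and not a surrogate.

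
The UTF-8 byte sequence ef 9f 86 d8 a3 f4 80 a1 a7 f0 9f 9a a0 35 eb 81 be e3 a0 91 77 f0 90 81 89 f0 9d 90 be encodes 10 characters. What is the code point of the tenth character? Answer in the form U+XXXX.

U+1D43E

Offset 0: leading byte 0xEF = 11101111 → 3-byte char #1 = EF 9F 86.
Offset 3: leading byte 0xD8 = 11011000 → 2-byte char #2 = D8 A3.
Offset 5: leading byte 0xF4 = 11110100 → 4-byte char #3 = F4 80 A1 A7.
Offset 9: leading byte 0xF0 = 11110000 → 4-byte char #4 = F0 9F 9A A0.
Offset 13: leading byte 0x35 = 00110101 → 1-byte char #5 = 35.
Offset 14: leading byte 0xEB = 11101011 → 3-byte char #6 = EB 81 BE.
Offset 17: leading byte 0xE3 = 11100011 → 3-byte char #7 = E3 A0 91.
Offset 20: leading byte 0x77 = 01110111 → 1-byte char #8 = 77.
Offset 21: leading byte 0xF0 = 11110000 → 4-byte char #9 = F0 90 81 89.
Offset 25: leading byte 0xF0 = 11110000 → 4-byte char #10 = F0 9D 90 BE.
Leading byte 0xF0 = 11110000 matches 11110xxx → 4-byte sequence.
Byte 1: 0xF0 = 11110000, payload 000 (3 bits).
Byte 2: 0x9D = 10011101 (10xxxxxx ✓), payload 011101.
Byte 3: 0x90 = 10010000 (10xxxxxx ✓), payload 010000.
Byte 4: 0xBE = 10111110 (10xxxxxx ✓), payload 111110.
Concatenate: 000011101010000111110 = 0x1D43E (21 bits → U+1D43E).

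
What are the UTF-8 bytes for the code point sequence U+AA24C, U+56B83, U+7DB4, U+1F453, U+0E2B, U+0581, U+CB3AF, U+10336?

U+AA24C: 4-byte form → F2 AA 89 8C.
U+56B83: 4-byte form → F1 96 AE 83.
U+7DB4: 3-byte form → E7 B6 B4.
U+1F453: 4-byte form → F0 9F 91 93.
U+0E2B: 3-byte form → E0 B8 AB.
U+0581: 2-byte form → D6 81.
U+CB3AF: 4-byte form → F3 8B 8E AF.
U+10336: 4-byte form → F0 90 8C B6.
Concatenated (28 bytes): F2 AA 89 8C F1 96 AE 83 E7 B6 B4 F0 9F 91 93 E0 B8 AB D6 81 F3 8B 8E AF F0 90 8C B6.

F2 AA 89 8C F1 96 AE 83 E7 B6 B4 F0 9F 91 93 E0 B8 AB D6 81 F3 8B 8E AF F0 90 8C B6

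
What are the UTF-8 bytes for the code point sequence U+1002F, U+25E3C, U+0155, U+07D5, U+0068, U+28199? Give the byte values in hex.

U+1002F: 4-byte form → F0 90 80 AF.
U+25E3C: 4-byte form → F0 A5 B8 BC.
U+0155: 2-byte form → C5 95.
U+07D5: 2-byte form → DF 95.
U+0068: 1-byte form → 68.
U+28199: 4-byte form → F0 A8 86 99.
Concatenated (17 bytes): F0 90 80 AF F0 A5 B8 BC C5 95 DF 95 68 F0 A8 86 99.

F0 90 80 AF F0 A5 B8 BC C5 95 DF 95 68 F0 A8 86 99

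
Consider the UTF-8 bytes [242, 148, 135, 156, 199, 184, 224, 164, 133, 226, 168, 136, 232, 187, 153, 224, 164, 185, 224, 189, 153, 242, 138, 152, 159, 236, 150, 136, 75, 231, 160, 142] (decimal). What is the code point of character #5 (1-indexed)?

Offset 0: leading byte 0xF2 = 11110010 → 4-byte char #1 = F2 94 87 9C.
Offset 4: leading byte 0xC7 = 11000111 → 2-byte char #2 = C7 B8.
Offset 6: leading byte 0xE0 = 11100000 → 3-byte char #3 = E0 A4 85.
Offset 9: leading byte 0xE2 = 11100010 → 3-byte char #4 = E2 A8 88.
Offset 12: leading byte 0xE8 = 11101000 → 3-byte char #5 = E8 BB 99.
Leading byte 0xE8 = 11101000 matches 1110xxxx → 3-byte sequence.
Byte 1: 0xE8 = 11101000, payload 1000 (4 bits).
Byte 2: 0xBB = 10111011 (10xxxxxx ✓), payload 111011.
Byte 3: 0x99 = 10011001 (10xxxxxx ✓), payload 011001.
Concatenate: 1000111011011001 = 0x8ED9 (16 bits → U+8ED9).

U+8ED9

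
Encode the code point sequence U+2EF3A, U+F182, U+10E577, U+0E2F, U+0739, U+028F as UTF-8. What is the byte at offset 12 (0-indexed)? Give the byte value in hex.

U+2EF3A → 4-byte form F0 AE BC BA at offsets 0–3.
U+F182 → 3-byte form EF 86 82 at offsets 4–6.
U+10E577 → 4-byte form F4 8E 95 B7 at offsets 7–10.
U+0E2F → 3-byte form E0 B8 AF at offsets 11–13.
Offset 12 falls in char 4's range; it's byte 2 of E0 B8 AF = 0xB8.

0xB8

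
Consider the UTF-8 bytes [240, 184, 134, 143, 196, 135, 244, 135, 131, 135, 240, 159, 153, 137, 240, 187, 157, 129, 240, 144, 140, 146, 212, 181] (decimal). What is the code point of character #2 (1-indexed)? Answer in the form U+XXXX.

Offset 0: leading byte 0xF0 = 11110000 → 4-byte char #1 = F0 B8 86 8F.
Offset 4: leading byte 0xC4 = 11000100 → 2-byte char #2 = C4 87.
Leading byte 0xC4 = 11000100 matches 110xxxxx → 2-byte sequence.
Byte 1: 0xC4 = 11000100, payload 00100 (5 bits).
Byte 2: 0x87 = 10000111 (10xxxxxx ✓), payload 000111.
Concatenate: 00100000111 = 0x107 (11 bits → U+0107).

U+0107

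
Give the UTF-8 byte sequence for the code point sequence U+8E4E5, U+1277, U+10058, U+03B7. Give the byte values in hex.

F2 8E 93 A5 E1 89 B7 F0 90 81 98 CE B7

U+8E4E5: 4-byte form → F2 8E 93 A5.
U+1277: 3-byte form → E1 89 B7.
U+10058: 4-byte form → F0 90 81 98.
U+03B7: 2-byte form → CE B7.
Concatenated (13 bytes): F2 8E 93 A5 E1 89 B7 F0 90 81 98 CE B7.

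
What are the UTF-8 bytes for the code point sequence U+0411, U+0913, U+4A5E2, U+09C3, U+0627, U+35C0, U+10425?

D0 91 E0 A4 93 F1 8A 97 A2 E0 A7 83 D8 A7 E3 97 80 F0 90 90 A5

U+0411: 2-byte form → D0 91.
U+0913: 3-byte form → E0 A4 93.
U+4A5E2: 4-byte form → F1 8A 97 A2.
U+09C3: 3-byte form → E0 A7 83.
U+0627: 2-byte form → D8 A7.
U+35C0: 3-byte form → E3 97 80.
U+10425: 4-byte form → F0 90 90 A5.
Concatenated (21 bytes): D0 91 E0 A4 93 F1 8A 97 A2 E0 A7 83 D8 A7 E3 97 80 F0 90 90 A5.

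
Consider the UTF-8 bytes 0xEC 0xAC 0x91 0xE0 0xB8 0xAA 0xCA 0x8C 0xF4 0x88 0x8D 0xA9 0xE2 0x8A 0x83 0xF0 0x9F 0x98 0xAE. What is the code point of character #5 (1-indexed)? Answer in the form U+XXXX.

Offset 0: leading byte 0xEC = 11101100 → 3-byte char #1 = EC AC 91.
Offset 3: leading byte 0xE0 = 11100000 → 3-byte char #2 = E0 B8 AA.
Offset 6: leading byte 0xCA = 11001010 → 2-byte char #3 = CA 8C.
Offset 8: leading byte 0xF4 = 11110100 → 4-byte char #4 = F4 88 8D A9.
Offset 12: leading byte 0xE2 = 11100010 → 3-byte char #5 = E2 8A 83.
Leading byte 0xE2 = 11100010 matches 1110xxxx → 3-byte sequence.
Byte 1: 0xE2 = 11100010, payload 0010 (4 bits).
Byte 2: 0x8A = 10001010 (10xxxxxx ✓), payload 001010.
Byte 3: 0x83 = 10000011 (10xxxxxx ✓), payload 000011.
Concatenate: 0010001010000011 = 0x2283 (16 bits → U+2283).

U+2283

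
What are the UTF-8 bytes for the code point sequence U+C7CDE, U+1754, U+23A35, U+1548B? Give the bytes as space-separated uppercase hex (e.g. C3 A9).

U+C7CDE: 4-byte form → F3 87 B3 9E.
U+1754: 3-byte form → E1 9D 94.
U+23A35: 4-byte form → F0 A3 A8 B5.
U+1548B: 4-byte form → F0 95 92 8B.
Concatenated (15 bytes): F3 87 B3 9E E1 9D 94 F0 A3 A8 B5 F0 95 92 8B.

F3 87 B3 9E E1 9D 94 F0 A3 A8 B5 F0 95 92 8B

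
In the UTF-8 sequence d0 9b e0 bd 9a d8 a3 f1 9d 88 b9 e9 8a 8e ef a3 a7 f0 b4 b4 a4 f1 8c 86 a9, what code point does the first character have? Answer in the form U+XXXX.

U+041B

Offset 0: leading byte 0xD0 = 11010000 → 2-byte char #1 = D0 9B.
Leading byte 0xD0 = 11010000 matches 110xxxxx → 2-byte sequence.
Byte 1: 0xD0 = 11010000, payload 10000 (5 bits).
Byte 2: 0x9B = 10011011 (10xxxxxx ✓), payload 011011.
Concatenate: 10000011011 = 0x41B (11 bits → U+041B).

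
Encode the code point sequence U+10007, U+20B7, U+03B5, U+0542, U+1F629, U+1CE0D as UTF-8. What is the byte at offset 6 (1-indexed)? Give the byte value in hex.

0x82

1-indexed offset 6 is 0-indexed offset 5.
U+10007 → 4-byte form F0 90 80 87 at offsets 0–3.
U+20B7 → 3-byte form E2 82 B7 at offsets 4–6.
Offset 5 falls in char 2's range; it's byte 2 of E2 82 B7 = 0x82.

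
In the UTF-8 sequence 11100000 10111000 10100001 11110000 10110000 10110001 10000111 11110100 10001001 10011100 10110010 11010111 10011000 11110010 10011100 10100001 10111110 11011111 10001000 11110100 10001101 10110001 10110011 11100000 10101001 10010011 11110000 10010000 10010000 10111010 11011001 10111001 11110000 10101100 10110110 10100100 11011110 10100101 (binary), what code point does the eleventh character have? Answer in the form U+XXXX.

U+2CDA4

Offset 0: leading byte 0xE0 = 11100000 → 3-byte char #1 = E0 B8 A1.
Offset 3: leading byte 0xF0 = 11110000 → 4-byte char #2 = F0 B0 B1 87.
Offset 7: leading byte 0xF4 = 11110100 → 4-byte char #3 = F4 89 9C B2.
Offset 11: leading byte 0xD7 = 11010111 → 2-byte char #4 = D7 98.
Offset 13: leading byte 0xF2 = 11110010 → 4-byte char #5 = F2 9C A1 BE.
Offset 17: leading byte 0xDF = 11011111 → 2-byte char #6 = DF 88.
Offset 19: leading byte 0xF4 = 11110100 → 4-byte char #7 = F4 8D B1 B3.
Offset 23: leading byte 0xE0 = 11100000 → 3-byte char #8 = E0 A9 93.
Offset 26: leading byte 0xF0 = 11110000 → 4-byte char #9 = F0 90 90 BA.
Offset 30: leading byte 0xD9 = 11011001 → 2-byte char #10 = D9 B9.
Offset 32: leading byte 0xF0 = 11110000 → 4-byte char #11 = F0 AC B6 A4.
Leading byte 0xF0 = 11110000 matches 11110xxx → 4-byte sequence.
Byte 1: 0xF0 = 11110000, payload 000 (3 bits).
Byte 2: 0xAC = 10101100 (10xxxxxx ✓), payload 101100.
Byte 3: 0xB6 = 10110110 (10xxxxxx ✓), payload 110110.
Byte 4: 0xA4 = 10100100 (10xxxxxx ✓), payload 100100.
Concatenate: 000101100110110100100 = 0x2CDA4 (21 bits → U+2CDA4).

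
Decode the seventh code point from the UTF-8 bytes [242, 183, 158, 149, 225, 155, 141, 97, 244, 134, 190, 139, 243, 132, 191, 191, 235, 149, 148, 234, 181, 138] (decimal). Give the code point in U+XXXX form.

Offset 0: leading byte 0xF2 = 11110010 → 4-byte char #1 = F2 B7 9E 95.
Offset 4: leading byte 0xE1 = 11100001 → 3-byte char #2 = E1 9B 8D.
Offset 7: leading byte 0x61 = 01100001 → 1-byte char #3 = 61.
Offset 8: leading byte 0xF4 = 11110100 → 4-byte char #4 = F4 86 BE 8B.
Offset 12: leading byte 0xF3 = 11110011 → 4-byte char #5 = F3 84 BF BF.
Offset 16: leading byte 0xEB = 11101011 → 3-byte char #6 = EB 95 94.
Offset 19: leading byte 0xEA = 11101010 → 3-byte char #7 = EA B5 8A.
Leading byte 0xEA = 11101010 matches 1110xxxx → 3-byte sequence.
Byte 1: 0xEA = 11101010, payload 1010 (4 bits).
Byte 2: 0xB5 = 10110101 (10xxxxxx ✓), payload 110101.
Byte 3: 0x8A = 10001010 (10xxxxxx ✓), payload 001010.
Concatenate: 1010110101001010 = 0xAD4A (16 bits → U+AD4A).

U+AD4A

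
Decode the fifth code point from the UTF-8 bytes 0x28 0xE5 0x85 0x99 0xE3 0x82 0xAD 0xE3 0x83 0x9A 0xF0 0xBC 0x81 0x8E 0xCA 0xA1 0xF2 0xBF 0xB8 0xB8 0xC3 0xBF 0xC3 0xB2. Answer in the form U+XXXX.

Offset 0: leading byte 0x28 = 00101000 → 1-byte char #1 = 28.
Offset 1: leading byte 0xE5 = 11100101 → 3-byte char #2 = E5 85 99.
Offset 4: leading byte 0xE3 = 11100011 → 3-byte char #3 = E3 82 AD.
Offset 7: leading byte 0xE3 = 11100011 → 3-byte char #4 = E3 83 9A.
Offset 10: leading byte 0xF0 = 11110000 → 4-byte char #5 = F0 BC 81 8E.
Leading byte 0xF0 = 11110000 matches 11110xxx → 4-byte sequence.
Byte 1: 0xF0 = 11110000, payload 000 (3 bits).
Byte 2: 0xBC = 10111100 (10xxxxxx ✓), payload 111100.
Byte 3: 0x81 = 10000001 (10xxxxxx ✓), payload 000001.
Byte 4: 0x8E = 10001110 (10xxxxxx ✓), payload 001110.
Concatenate: 000111100000001001110 = 0x3C04E (21 bits → U+3C04E).

U+3C04E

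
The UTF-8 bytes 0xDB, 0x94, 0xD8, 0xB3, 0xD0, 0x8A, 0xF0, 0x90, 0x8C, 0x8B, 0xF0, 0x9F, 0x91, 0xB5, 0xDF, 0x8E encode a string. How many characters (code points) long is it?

6

Byte at offset 0: 0xDB = 11011011 → 2-byte char (#1). Advance 2.
Byte at offset 2: 0xD8 = 11011000 → 2-byte char (#2). Advance 2.
Byte at offset 4: 0xD0 = 11010000 → 2-byte char (#3). Advance 2.
Byte at offset 6: 0xF0 = 11110000 → 4-byte char (#4). Advance 4.
Byte at offset 10: 0xF0 = 11110000 → 4-byte char (#5). Advance 4.
Byte at offset 14: 0xDF = 11011111 → 2-byte char (#6). Advance 2.
Reached end at offset 16 after 6 code points.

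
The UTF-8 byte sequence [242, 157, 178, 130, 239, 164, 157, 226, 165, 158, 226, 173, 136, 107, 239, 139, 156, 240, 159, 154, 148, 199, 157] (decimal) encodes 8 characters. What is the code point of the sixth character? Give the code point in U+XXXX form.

Offset 0: leading byte 0xF2 = 11110010 → 4-byte char #1 = F2 9D B2 82.
Offset 4: leading byte 0xEF = 11101111 → 3-byte char #2 = EF A4 9D.
Offset 7: leading byte 0xE2 = 11100010 → 3-byte char #3 = E2 A5 9E.
Offset 10: leading byte 0xE2 = 11100010 → 3-byte char #4 = E2 AD 88.
Offset 13: leading byte 0x6B = 01101011 → 1-byte char #5 = 6B.
Offset 14: leading byte 0xEF = 11101111 → 3-byte char #6 = EF 8B 9C.
Leading byte 0xEF = 11101111 matches 1110xxxx → 3-byte sequence.
Byte 1: 0xEF = 11101111, payload 1111 (4 bits).
Byte 2: 0x8B = 10001011 (10xxxxxx ✓), payload 001011.
Byte 3: 0x9C = 10011100 (10xxxxxx ✓), payload 011100.
Concatenate: 1111001011011100 = 0xF2DC (16 bits → U+F2DC).

U+F2DC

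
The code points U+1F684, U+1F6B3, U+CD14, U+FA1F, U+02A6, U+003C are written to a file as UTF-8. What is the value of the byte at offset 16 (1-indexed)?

1-indexed offset 16 is 0-indexed offset 15.
U+1F684 → 4-byte form F0 9F 9A 84 at offsets 0–3.
U+1F6B3 → 4-byte form F0 9F 9A B3 at offsets 4–7.
U+CD14 → 3-byte form EC B4 94 at offsets 8–10.
U+FA1F → 3-byte form EF A8 9F at offsets 11–13.
U+02A6 → 2-byte form CA A6 at offsets 14–15.
Offset 15 falls in char 5's range; it's byte 2 of CA A6 = 0xA6.

0xA6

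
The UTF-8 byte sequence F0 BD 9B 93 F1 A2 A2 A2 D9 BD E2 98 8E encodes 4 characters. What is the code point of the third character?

U+067D

Offset 0: leading byte 0xF0 = 11110000 → 4-byte char #1 = F0 BD 9B 93.
Offset 4: leading byte 0xF1 = 11110001 → 4-byte char #2 = F1 A2 A2 A2.
Offset 8: leading byte 0xD9 = 11011001 → 2-byte char #3 = D9 BD.
Leading byte 0xD9 = 11011001 matches 110xxxxx → 2-byte sequence.
Byte 1: 0xD9 = 11011001, payload 11001 (5 bits).
Byte 2: 0xBD = 10111101 (10xxxxxx ✓), payload 111101.
Concatenate: 11001111101 = 0x67D (11 bits → U+067D).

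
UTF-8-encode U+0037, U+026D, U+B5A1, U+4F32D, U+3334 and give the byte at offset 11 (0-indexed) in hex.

0x8C

U+0037 → 1-byte form 37 at offsets 0–0.
U+026D → 2-byte form C9 AD at offsets 1–2.
U+B5A1 → 3-byte form EB 96 A1 at offsets 3–5.
U+4F32D → 4-byte form F1 8F 8C AD at offsets 6–9.
U+3334 → 3-byte form E3 8C B4 at offsets 10–12.
Offset 11 falls in char 5's range; it's byte 2 of E3 8C B4 = 0x8C.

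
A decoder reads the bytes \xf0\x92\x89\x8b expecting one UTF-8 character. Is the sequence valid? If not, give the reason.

valid

Leading byte 0xF0 = 11110000 → 4-byte form.
Continuation bytes 0x92=10010010, 0x89=10001001, 0x8B=10001011 all match 10xxxxxx.
Decoded value 0x1224B is ≥ 0x10000 (shortest form) and not a surrogate.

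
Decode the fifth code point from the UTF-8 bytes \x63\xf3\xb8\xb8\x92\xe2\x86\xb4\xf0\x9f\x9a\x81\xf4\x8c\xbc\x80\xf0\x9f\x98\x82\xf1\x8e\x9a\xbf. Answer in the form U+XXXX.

Offset 0: leading byte 0x63 = 01100011 → 1-byte char #1 = 63.
Offset 1: leading byte 0xF3 = 11110011 → 4-byte char #2 = F3 B8 B8 92.
Offset 5: leading byte 0xE2 = 11100010 → 3-byte char #3 = E2 86 B4.
Offset 8: leading byte 0xF0 = 11110000 → 4-byte char #4 = F0 9F 9A 81.
Offset 12: leading byte 0xF4 = 11110100 → 4-byte char #5 = F4 8C BC 80.
Leading byte 0xF4 = 11110100 matches 11110xxx → 4-byte sequence.
Byte 1: 0xF4 = 11110100, payload 100 (3 bits).
Byte 2: 0x8C = 10001100 (10xxxxxx ✓), payload 001100.
Byte 3: 0xBC = 10111100 (10xxxxxx ✓), payload 111100.
Byte 4: 0x80 = 10000000 (10xxxxxx ✓), payload 000000.
Concatenate: 100001100111100000000 = 0x10CF00 (21 bits → U+10CF00).

U+10CF00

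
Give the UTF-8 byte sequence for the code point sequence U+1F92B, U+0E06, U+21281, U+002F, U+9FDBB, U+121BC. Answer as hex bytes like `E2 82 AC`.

U+1F92B: 4-byte form → F0 9F A4 AB.
U+0E06: 3-byte form → E0 B8 86.
U+21281: 4-byte form → F0 A1 8A 81.
U+002F: 1-byte form → 2F.
U+9FDBB: 4-byte form → F2 9F B6 BB.
U+121BC: 4-byte form → F0 92 86 BC.
Concatenated (20 bytes): F0 9F A4 AB E0 B8 86 F0 A1 8A 81 2F F2 9F B6 BB F0 92 86 BC.

F0 9F A4 AB E0 B8 86 F0 A1 8A 81 2F F2 9F B6 BB F0 92 86 BC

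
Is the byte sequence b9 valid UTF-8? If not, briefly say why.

Byte 0xB9 = 10111001 has the form 10xxxxxx — a continuation byte — but there is no preceding leading byte.

invalid (continuation byte with no leading byte)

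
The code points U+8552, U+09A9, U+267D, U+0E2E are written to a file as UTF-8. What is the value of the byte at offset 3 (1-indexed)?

0x92

1-indexed offset 3 is 0-indexed offset 2.
U+8552 → 3-byte form E8 95 92 at offsets 0–2.
Offset 2 falls in char 1's range; it's byte 3 of E8 95 92 = 0x92.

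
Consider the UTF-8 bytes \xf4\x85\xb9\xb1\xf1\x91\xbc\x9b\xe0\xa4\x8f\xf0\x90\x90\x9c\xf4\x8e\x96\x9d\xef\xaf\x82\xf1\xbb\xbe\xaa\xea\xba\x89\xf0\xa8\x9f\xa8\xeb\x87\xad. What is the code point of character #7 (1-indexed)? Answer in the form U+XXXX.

Offset 0: leading byte 0xF4 = 11110100 → 4-byte char #1 = F4 85 B9 B1.
Offset 4: leading byte 0xF1 = 11110001 → 4-byte char #2 = F1 91 BC 9B.
Offset 8: leading byte 0xE0 = 11100000 → 3-byte char #3 = E0 A4 8F.
Offset 11: leading byte 0xF0 = 11110000 → 4-byte char #4 = F0 90 90 9C.
Offset 15: leading byte 0xF4 = 11110100 → 4-byte char #5 = F4 8E 96 9D.
Offset 19: leading byte 0xEF = 11101111 → 3-byte char #6 = EF AF 82.
Offset 22: leading byte 0xF1 = 11110001 → 4-byte char #7 = F1 BB BE AA.
Leading byte 0xF1 = 11110001 matches 11110xxx → 4-byte sequence.
Byte 1: 0xF1 = 11110001, payload 001 (3 bits).
Byte 2: 0xBB = 10111011 (10xxxxxx ✓), payload 111011.
Byte 3: 0xBE = 10111110 (10xxxxxx ✓), payload 111110.
Byte 4: 0xAA = 10101010 (10xxxxxx ✓), payload 101010.
Concatenate: 001111011111110101010 = 0x7BFAA (21 bits → U+7BFAA).

U+7BFAA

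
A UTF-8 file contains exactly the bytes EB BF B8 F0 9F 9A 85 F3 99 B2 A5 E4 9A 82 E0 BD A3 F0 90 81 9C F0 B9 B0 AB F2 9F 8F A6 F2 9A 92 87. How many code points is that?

9

Byte at offset 0: 0xEB = 11101011 → 3-byte char (#1). Advance 3.
Byte at offset 3: 0xF0 = 11110000 → 4-byte char (#2). Advance 4.
Byte at offset 7: 0xF3 = 11110011 → 4-byte char (#3). Advance 4.
Byte at offset 11: 0xE4 = 11100100 → 3-byte char (#4). Advance 3.
Byte at offset 14: 0xE0 = 11100000 → 3-byte char (#5). Advance 3.
Byte at offset 17: 0xF0 = 11110000 → 4-byte char (#6). Advance 4.
Byte at offset 21: 0xF0 = 11110000 → 4-byte char (#7). Advance 4.
Byte at offset 25: 0xF2 = 11110010 → 4-byte char (#8). Advance 4.
Byte at offset 29: 0xF2 = 11110010 → 4-byte char (#9). Advance 4.
Reached end at offset 33 after 9 code points.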